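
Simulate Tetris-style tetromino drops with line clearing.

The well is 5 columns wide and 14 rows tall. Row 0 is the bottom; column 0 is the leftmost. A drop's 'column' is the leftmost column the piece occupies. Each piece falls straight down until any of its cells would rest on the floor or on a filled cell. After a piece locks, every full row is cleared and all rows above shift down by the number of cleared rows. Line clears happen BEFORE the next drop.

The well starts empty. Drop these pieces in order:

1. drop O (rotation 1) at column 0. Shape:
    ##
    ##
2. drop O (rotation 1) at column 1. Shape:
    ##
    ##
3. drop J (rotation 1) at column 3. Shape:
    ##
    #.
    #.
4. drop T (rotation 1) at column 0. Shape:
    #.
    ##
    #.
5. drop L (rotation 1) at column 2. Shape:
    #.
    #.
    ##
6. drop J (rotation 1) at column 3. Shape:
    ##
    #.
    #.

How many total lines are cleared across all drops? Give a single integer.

Answer: 0

Derivation:
Drop 1: O rot1 at col 0 lands with bottom-row=0; cleared 0 line(s) (total 0); column heights now [2 2 0 0 0], max=2
Drop 2: O rot1 at col 1 lands with bottom-row=2; cleared 0 line(s) (total 0); column heights now [2 4 4 0 0], max=4
Drop 3: J rot1 at col 3 lands with bottom-row=0; cleared 0 line(s) (total 0); column heights now [2 4 4 3 3], max=4
Drop 4: T rot1 at col 0 lands with bottom-row=3; cleared 0 line(s) (total 0); column heights now [6 5 4 3 3], max=6
Drop 5: L rot1 at col 2 lands with bottom-row=4; cleared 0 line(s) (total 0); column heights now [6 5 7 5 3], max=7
Drop 6: J rot1 at col 3 lands with bottom-row=5; cleared 0 line(s) (total 0); column heights now [6 5 7 8 8], max=8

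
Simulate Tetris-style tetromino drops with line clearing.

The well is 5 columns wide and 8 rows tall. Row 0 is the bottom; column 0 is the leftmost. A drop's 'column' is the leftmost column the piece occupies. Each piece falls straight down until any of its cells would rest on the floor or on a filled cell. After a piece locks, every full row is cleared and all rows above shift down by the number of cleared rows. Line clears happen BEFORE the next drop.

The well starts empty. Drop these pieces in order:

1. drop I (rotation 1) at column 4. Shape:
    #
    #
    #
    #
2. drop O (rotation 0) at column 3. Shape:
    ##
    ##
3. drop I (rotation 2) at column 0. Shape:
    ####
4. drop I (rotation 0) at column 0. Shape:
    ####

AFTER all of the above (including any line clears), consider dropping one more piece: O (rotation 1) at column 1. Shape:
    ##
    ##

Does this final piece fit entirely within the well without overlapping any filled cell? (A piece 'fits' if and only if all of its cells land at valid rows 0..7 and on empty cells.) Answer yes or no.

Drop 1: I rot1 at col 4 lands with bottom-row=0; cleared 0 line(s) (total 0); column heights now [0 0 0 0 4], max=4
Drop 2: O rot0 at col 3 lands with bottom-row=4; cleared 0 line(s) (total 0); column heights now [0 0 0 6 6], max=6
Drop 3: I rot2 at col 0 lands with bottom-row=6; cleared 0 line(s) (total 0); column heights now [7 7 7 7 6], max=7
Drop 4: I rot0 at col 0 lands with bottom-row=7; cleared 0 line(s) (total 0); column heights now [8 8 8 8 6], max=8
Test piece O rot1 at col 1 (width 2): heights before test = [8 8 8 8 6]; fits = False

Answer: no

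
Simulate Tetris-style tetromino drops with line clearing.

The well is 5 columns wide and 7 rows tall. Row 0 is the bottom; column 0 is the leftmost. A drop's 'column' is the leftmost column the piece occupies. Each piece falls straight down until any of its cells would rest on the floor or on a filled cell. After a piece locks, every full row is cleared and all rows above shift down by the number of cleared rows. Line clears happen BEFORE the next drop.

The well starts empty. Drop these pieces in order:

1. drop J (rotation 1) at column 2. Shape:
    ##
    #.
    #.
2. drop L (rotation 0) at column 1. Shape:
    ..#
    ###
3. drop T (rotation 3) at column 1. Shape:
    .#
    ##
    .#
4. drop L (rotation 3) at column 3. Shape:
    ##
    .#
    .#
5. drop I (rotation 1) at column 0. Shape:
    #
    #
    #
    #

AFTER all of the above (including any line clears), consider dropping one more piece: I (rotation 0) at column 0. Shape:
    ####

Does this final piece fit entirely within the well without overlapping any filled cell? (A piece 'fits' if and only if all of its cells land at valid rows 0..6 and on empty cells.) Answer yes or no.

Answer: yes

Derivation:
Drop 1: J rot1 at col 2 lands with bottom-row=0; cleared 0 line(s) (total 0); column heights now [0 0 3 3 0], max=3
Drop 2: L rot0 at col 1 lands with bottom-row=3; cleared 0 line(s) (total 0); column heights now [0 4 4 5 0], max=5
Drop 3: T rot3 at col 1 lands with bottom-row=4; cleared 0 line(s) (total 0); column heights now [0 6 7 5 0], max=7
Drop 4: L rot3 at col 3 lands with bottom-row=3; cleared 0 line(s) (total 0); column heights now [0 6 7 6 6], max=7
Drop 5: I rot1 at col 0 lands with bottom-row=0; cleared 1 line(s) (total 1); column heights now [3 5 6 5 5], max=6
Test piece I rot0 at col 0 (width 4): heights before test = [3 5 6 5 5]; fits = True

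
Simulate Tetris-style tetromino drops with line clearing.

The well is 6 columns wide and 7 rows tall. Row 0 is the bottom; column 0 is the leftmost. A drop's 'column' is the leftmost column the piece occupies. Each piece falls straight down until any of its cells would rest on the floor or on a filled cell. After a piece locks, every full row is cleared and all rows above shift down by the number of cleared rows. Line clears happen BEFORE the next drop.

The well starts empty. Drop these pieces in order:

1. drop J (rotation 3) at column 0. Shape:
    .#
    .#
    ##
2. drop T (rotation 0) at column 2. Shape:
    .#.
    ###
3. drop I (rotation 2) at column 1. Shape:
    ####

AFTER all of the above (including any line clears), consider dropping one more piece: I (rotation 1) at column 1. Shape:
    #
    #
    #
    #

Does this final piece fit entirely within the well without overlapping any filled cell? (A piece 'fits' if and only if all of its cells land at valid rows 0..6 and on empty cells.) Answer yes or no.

Answer: no

Derivation:
Drop 1: J rot3 at col 0 lands with bottom-row=0; cleared 0 line(s) (total 0); column heights now [1 3 0 0 0 0], max=3
Drop 2: T rot0 at col 2 lands with bottom-row=0; cleared 0 line(s) (total 0); column heights now [1 3 1 2 1 0], max=3
Drop 3: I rot2 at col 1 lands with bottom-row=3; cleared 0 line(s) (total 0); column heights now [1 4 4 4 4 0], max=4
Test piece I rot1 at col 1 (width 1): heights before test = [1 4 4 4 4 0]; fits = False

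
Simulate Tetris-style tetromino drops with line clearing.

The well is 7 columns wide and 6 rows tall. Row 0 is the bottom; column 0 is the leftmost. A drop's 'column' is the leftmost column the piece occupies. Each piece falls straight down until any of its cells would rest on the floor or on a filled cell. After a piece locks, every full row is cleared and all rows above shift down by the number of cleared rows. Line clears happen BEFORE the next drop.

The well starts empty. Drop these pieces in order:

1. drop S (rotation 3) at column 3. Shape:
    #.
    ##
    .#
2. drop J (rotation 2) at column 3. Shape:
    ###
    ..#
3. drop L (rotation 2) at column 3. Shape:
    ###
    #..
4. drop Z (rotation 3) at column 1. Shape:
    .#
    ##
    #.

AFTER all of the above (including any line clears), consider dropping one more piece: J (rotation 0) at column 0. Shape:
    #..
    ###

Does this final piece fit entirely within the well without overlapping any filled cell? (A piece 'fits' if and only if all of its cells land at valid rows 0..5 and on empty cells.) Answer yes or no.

Answer: yes

Derivation:
Drop 1: S rot3 at col 3 lands with bottom-row=0; cleared 0 line(s) (total 0); column heights now [0 0 0 3 2 0 0], max=3
Drop 2: J rot2 at col 3 lands with bottom-row=2; cleared 0 line(s) (total 0); column heights now [0 0 0 4 4 4 0], max=4
Drop 3: L rot2 at col 3 lands with bottom-row=4; cleared 0 line(s) (total 0); column heights now [0 0 0 6 6 6 0], max=6
Drop 4: Z rot3 at col 1 lands with bottom-row=0; cleared 0 line(s) (total 0); column heights now [0 2 3 6 6 6 0], max=6
Test piece J rot0 at col 0 (width 3): heights before test = [0 2 3 6 6 6 0]; fits = True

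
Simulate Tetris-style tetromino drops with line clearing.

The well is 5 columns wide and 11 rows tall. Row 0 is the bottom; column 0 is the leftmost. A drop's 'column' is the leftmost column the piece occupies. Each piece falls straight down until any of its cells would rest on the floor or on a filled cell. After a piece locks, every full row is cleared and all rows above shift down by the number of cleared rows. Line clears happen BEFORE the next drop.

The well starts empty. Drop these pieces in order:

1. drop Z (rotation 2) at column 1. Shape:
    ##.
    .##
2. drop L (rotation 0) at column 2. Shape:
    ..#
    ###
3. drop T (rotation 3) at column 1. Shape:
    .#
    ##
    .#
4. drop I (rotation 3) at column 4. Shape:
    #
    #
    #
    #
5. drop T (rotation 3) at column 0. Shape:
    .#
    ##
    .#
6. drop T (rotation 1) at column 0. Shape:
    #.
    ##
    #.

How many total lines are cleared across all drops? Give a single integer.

Answer: 0

Derivation:
Drop 1: Z rot2 at col 1 lands with bottom-row=0; cleared 0 line(s) (total 0); column heights now [0 2 2 1 0], max=2
Drop 2: L rot0 at col 2 lands with bottom-row=2; cleared 0 line(s) (total 0); column heights now [0 2 3 3 4], max=4
Drop 3: T rot3 at col 1 lands with bottom-row=3; cleared 0 line(s) (total 0); column heights now [0 5 6 3 4], max=6
Drop 4: I rot3 at col 4 lands with bottom-row=4; cleared 0 line(s) (total 0); column heights now [0 5 6 3 8], max=8
Drop 5: T rot3 at col 0 lands with bottom-row=5; cleared 0 line(s) (total 0); column heights now [7 8 6 3 8], max=8
Drop 6: T rot1 at col 0 lands with bottom-row=7; cleared 0 line(s) (total 0); column heights now [10 9 6 3 8], max=10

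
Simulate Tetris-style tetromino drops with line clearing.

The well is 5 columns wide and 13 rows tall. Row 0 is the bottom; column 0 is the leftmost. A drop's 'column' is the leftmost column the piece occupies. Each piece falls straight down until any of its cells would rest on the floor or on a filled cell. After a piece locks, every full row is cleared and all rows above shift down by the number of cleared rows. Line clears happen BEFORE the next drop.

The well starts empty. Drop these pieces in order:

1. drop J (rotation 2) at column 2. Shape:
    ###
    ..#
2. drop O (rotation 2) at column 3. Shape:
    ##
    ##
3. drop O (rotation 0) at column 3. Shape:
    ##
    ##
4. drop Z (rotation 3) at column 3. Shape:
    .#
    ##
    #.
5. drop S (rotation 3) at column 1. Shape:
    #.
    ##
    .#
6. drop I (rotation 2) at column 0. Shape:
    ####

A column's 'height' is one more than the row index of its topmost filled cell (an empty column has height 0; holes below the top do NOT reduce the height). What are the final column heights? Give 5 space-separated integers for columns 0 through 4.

Drop 1: J rot2 at col 2 lands with bottom-row=0; cleared 0 line(s) (total 0); column heights now [0 0 2 2 2], max=2
Drop 2: O rot2 at col 3 lands with bottom-row=2; cleared 0 line(s) (total 0); column heights now [0 0 2 4 4], max=4
Drop 3: O rot0 at col 3 lands with bottom-row=4; cleared 0 line(s) (total 0); column heights now [0 0 2 6 6], max=6
Drop 4: Z rot3 at col 3 lands with bottom-row=6; cleared 0 line(s) (total 0); column heights now [0 0 2 8 9], max=9
Drop 5: S rot3 at col 1 lands with bottom-row=2; cleared 0 line(s) (total 0); column heights now [0 5 4 8 9], max=9
Drop 6: I rot2 at col 0 lands with bottom-row=8; cleared 1 line(s) (total 1); column heights now [0 5 4 8 8], max=8

Answer: 0 5 4 8 8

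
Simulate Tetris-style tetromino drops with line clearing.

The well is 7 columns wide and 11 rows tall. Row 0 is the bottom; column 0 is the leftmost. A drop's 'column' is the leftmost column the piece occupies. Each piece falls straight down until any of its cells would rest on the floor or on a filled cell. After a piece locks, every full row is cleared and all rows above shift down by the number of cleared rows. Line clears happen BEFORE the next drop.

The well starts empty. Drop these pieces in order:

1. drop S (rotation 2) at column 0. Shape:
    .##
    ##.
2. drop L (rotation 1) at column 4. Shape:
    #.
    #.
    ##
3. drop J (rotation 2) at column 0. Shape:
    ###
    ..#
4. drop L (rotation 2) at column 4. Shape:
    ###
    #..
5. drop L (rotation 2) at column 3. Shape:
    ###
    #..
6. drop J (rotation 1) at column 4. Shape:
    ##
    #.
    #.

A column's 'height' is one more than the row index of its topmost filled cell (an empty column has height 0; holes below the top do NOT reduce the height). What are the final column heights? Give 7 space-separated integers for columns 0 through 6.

Answer: 4 4 4 6 9 9 5

Derivation:
Drop 1: S rot2 at col 0 lands with bottom-row=0; cleared 0 line(s) (total 0); column heights now [1 2 2 0 0 0 0], max=2
Drop 2: L rot1 at col 4 lands with bottom-row=0; cleared 0 line(s) (total 0); column heights now [1 2 2 0 3 1 0], max=3
Drop 3: J rot2 at col 0 lands with bottom-row=2; cleared 0 line(s) (total 0); column heights now [4 4 4 0 3 1 0], max=4
Drop 4: L rot2 at col 4 lands with bottom-row=3; cleared 0 line(s) (total 0); column heights now [4 4 4 0 5 5 5], max=5
Drop 5: L rot2 at col 3 lands with bottom-row=4; cleared 0 line(s) (total 0); column heights now [4 4 4 6 6 6 5], max=6
Drop 6: J rot1 at col 4 lands with bottom-row=6; cleared 0 line(s) (total 0); column heights now [4 4 4 6 9 9 5], max=9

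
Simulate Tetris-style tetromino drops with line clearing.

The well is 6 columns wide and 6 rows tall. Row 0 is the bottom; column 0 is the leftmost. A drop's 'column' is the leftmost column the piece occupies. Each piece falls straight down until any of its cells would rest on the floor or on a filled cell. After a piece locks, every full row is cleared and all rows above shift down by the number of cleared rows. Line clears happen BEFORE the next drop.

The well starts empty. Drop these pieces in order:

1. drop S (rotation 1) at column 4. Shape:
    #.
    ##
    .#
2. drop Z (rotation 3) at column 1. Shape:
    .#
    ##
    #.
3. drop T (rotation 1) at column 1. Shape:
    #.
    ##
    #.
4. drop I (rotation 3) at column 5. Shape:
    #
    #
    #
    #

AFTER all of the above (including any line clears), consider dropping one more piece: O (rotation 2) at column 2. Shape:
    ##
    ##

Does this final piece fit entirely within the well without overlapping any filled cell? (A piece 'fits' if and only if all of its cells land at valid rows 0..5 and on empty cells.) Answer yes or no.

Answer: yes

Derivation:
Drop 1: S rot1 at col 4 lands with bottom-row=0; cleared 0 line(s) (total 0); column heights now [0 0 0 0 3 2], max=3
Drop 2: Z rot3 at col 1 lands with bottom-row=0; cleared 0 line(s) (total 0); column heights now [0 2 3 0 3 2], max=3
Drop 3: T rot1 at col 1 lands with bottom-row=2; cleared 0 line(s) (total 0); column heights now [0 5 4 0 3 2], max=5
Drop 4: I rot3 at col 5 lands with bottom-row=2; cleared 0 line(s) (total 0); column heights now [0 5 4 0 3 6], max=6
Test piece O rot2 at col 2 (width 2): heights before test = [0 5 4 0 3 6]; fits = True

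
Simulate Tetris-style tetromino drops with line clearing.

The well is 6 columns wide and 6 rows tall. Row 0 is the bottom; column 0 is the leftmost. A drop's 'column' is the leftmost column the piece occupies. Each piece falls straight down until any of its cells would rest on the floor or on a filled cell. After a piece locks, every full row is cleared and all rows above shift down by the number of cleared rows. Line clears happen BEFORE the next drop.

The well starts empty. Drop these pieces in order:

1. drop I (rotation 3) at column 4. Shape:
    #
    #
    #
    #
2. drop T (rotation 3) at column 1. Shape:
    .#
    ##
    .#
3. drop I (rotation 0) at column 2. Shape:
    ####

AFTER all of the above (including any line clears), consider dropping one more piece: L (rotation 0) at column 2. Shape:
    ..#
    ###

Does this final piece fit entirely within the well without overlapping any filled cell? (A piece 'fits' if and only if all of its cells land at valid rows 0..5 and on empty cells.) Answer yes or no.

Answer: no

Derivation:
Drop 1: I rot3 at col 4 lands with bottom-row=0; cleared 0 line(s) (total 0); column heights now [0 0 0 0 4 0], max=4
Drop 2: T rot3 at col 1 lands with bottom-row=0; cleared 0 line(s) (total 0); column heights now [0 2 3 0 4 0], max=4
Drop 3: I rot0 at col 2 lands with bottom-row=4; cleared 0 line(s) (total 0); column heights now [0 2 5 5 5 5], max=5
Test piece L rot0 at col 2 (width 3): heights before test = [0 2 5 5 5 5]; fits = False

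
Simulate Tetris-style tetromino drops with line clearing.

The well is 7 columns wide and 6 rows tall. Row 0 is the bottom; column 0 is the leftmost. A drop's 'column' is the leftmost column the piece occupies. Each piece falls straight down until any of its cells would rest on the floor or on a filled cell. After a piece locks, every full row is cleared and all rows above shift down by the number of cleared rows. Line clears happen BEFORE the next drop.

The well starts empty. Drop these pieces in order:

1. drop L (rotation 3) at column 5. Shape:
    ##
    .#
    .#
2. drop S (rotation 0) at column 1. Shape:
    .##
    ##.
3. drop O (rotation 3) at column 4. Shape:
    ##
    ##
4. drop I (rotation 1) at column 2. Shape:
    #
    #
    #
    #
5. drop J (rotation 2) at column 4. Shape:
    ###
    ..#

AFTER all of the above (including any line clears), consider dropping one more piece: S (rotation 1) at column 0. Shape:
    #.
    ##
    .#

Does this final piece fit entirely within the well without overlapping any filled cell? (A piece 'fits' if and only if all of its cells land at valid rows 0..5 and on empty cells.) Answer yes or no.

Drop 1: L rot3 at col 5 lands with bottom-row=0; cleared 0 line(s) (total 0); column heights now [0 0 0 0 0 3 3], max=3
Drop 2: S rot0 at col 1 lands with bottom-row=0; cleared 0 line(s) (total 0); column heights now [0 1 2 2 0 3 3], max=3
Drop 3: O rot3 at col 4 lands with bottom-row=3; cleared 0 line(s) (total 0); column heights now [0 1 2 2 5 5 3], max=5
Drop 4: I rot1 at col 2 lands with bottom-row=2; cleared 0 line(s) (total 0); column heights now [0 1 6 2 5 5 3], max=6
Drop 5: J rot2 at col 4 lands with bottom-row=4; cleared 0 line(s) (total 0); column heights now [0 1 6 2 6 6 6], max=6
Test piece S rot1 at col 0 (width 2): heights before test = [0 1 6 2 6 6 6]; fits = True

Answer: yes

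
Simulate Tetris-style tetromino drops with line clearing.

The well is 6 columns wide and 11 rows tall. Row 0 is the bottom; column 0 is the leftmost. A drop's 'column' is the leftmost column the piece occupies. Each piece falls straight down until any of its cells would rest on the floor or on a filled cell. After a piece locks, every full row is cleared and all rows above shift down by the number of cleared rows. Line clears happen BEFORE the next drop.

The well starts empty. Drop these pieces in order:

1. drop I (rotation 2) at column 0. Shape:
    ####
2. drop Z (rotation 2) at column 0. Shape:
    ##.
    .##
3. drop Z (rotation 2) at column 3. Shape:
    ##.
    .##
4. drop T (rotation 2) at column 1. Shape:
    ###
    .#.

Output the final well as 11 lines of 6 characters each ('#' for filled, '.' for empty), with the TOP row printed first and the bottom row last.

Drop 1: I rot2 at col 0 lands with bottom-row=0; cleared 0 line(s) (total 0); column heights now [1 1 1 1 0 0], max=1
Drop 2: Z rot2 at col 0 lands with bottom-row=1; cleared 0 line(s) (total 0); column heights now [3 3 2 1 0 0], max=3
Drop 3: Z rot2 at col 3 lands with bottom-row=0; cleared 1 line(s) (total 1); column heights now [2 2 1 1 1 0], max=2
Drop 4: T rot2 at col 1 lands with bottom-row=1; cleared 0 line(s) (total 1); column heights now [2 3 3 3 1 0], max=3

Answer: ......
......
......
......
......
......
......
......
.###..
###...
.####.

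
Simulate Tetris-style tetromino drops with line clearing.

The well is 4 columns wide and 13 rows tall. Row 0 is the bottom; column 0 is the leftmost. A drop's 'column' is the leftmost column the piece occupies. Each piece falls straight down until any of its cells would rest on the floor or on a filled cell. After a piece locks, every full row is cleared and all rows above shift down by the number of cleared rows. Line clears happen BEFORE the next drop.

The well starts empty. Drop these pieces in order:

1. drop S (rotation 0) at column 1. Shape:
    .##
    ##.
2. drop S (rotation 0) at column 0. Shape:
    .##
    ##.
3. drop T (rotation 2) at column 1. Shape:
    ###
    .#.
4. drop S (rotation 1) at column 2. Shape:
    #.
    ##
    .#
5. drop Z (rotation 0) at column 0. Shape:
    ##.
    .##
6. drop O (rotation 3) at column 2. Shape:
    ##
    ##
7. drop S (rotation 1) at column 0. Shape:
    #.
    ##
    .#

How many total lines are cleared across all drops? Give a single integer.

Drop 1: S rot0 at col 1 lands with bottom-row=0; cleared 0 line(s) (total 0); column heights now [0 1 2 2], max=2
Drop 2: S rot0 at col 0 lands with bottom-row=1; cleared 1 line(s) (total 1); column heights now [0 2 2 0], max=2
Drop 3: T rot2 at col 1 lands with bottom-row=2; cleared 0 line(s) (total 1); column heights now [0 4 4 4], max=4
Drop 4: S rot1 at col 2 lands with bottom-row=4; cleared 0 line(s) (total 1); column heights now [0 4 7 6], max=7
Drop 5: Z rot0 at col 0 lands with bottom-row=7; cleared 0 line(s) (total 1); column heights now [9 9 8 6], max=9
Drop 6: O rot3 at col 2 lands with bottom-row=8; cleared 1 line(s) (total 2); column heights now [0 8 9 9], max=9
Drop 7: S rot1 at col 0 lands with bottom-row=8; cleared 0 line(s) (total 2); column heights now [11 10 9 9], max=11

Answer: 2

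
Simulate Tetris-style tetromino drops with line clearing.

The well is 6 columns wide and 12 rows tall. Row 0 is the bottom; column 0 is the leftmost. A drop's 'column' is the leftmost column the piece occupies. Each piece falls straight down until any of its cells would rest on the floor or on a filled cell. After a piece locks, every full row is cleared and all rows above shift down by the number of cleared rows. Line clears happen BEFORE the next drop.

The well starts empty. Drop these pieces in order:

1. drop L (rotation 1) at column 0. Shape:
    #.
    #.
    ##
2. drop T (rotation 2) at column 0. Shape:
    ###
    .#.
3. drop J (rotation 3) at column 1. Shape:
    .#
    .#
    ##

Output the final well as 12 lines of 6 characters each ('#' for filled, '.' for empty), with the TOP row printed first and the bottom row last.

Answer: ......
......
......
......
......
..#...
..#...
.##...
###...
##....
#.....
##....

Derivation:
Drop 1: L rot1 at col 0 lands with bottom-row=0; cleared 0 line(s) (total 0); column heights now [3 1 0 0 0 0], max=3
Drop 2: T rot2 at col 0 lands with bottom-row=2; cleared 0 line(s) (total 0); column heights now [4 4 4 0 0 0], max=4
Drop 3: J rot3 at col 1 lands with bottom-row=4; cleared 0 line(s) (total 0); column heights now [4 5 7 0 0 0], max=7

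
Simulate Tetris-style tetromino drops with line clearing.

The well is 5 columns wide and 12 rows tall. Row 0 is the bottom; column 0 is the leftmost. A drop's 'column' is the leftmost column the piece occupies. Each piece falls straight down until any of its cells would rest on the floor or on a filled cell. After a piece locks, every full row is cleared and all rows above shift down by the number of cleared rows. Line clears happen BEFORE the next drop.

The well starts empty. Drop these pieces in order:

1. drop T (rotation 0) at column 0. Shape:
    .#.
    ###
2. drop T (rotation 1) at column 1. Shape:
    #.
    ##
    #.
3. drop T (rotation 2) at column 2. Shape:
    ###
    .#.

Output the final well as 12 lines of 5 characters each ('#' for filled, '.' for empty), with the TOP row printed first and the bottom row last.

Drop 1: T rot0 at col 0 lands with bottom-row=0; cleared 0 line(s) (total 0); column heights now [1 2 1 0 0], max=2
Drop 2: T rot1 at col 1 lands with bottom-row=2; cleared 0 line(s) (total 0); column heights now [1 5 4 0 0], max=5
Drop 3: T rot2 at col 2 lands with bottom-row=3; cleared 0 line(s) (total 0); column heights now [1 5 5 5 5], max=5

Answer: .....
.....
.....
.....
.....
.....
.....
.####
.###.
.#...
.#...
###..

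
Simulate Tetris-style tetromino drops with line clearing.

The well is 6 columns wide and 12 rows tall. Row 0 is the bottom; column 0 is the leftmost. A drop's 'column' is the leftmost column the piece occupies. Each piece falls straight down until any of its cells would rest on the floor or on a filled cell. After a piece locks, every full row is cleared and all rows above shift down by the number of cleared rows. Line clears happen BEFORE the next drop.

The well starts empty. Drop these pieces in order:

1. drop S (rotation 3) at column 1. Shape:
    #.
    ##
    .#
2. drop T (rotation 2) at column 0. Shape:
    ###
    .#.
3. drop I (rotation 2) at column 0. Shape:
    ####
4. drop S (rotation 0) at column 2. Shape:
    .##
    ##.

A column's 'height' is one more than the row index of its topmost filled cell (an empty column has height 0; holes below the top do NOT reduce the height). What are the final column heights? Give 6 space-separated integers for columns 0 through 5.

Drop 1: S rot3 at col 1 lands with bottom-row=0; cleared 0 line(s) (total 0); column heights now [0 3 2 0 0 0], max=3
Drop 2: T rot2 at col 0 lands with bottom-row=3; cleared 0 line(s) (total 0); column heights now [5 5 5 0 0 0], max=5
Drop 3: I rot2 at col 0 lands with bottom-row=5; cleared 0 line(s) (total 0); column heights now [6 6 6 6 0 0], max=6
Drop 4: S rot0 at col 2 lands with bottom-row=6; cleared 0 line(s) (total 0); column heights now [6 6 7 8 8 0], max=8

Answer: 6 6 7 8 8 0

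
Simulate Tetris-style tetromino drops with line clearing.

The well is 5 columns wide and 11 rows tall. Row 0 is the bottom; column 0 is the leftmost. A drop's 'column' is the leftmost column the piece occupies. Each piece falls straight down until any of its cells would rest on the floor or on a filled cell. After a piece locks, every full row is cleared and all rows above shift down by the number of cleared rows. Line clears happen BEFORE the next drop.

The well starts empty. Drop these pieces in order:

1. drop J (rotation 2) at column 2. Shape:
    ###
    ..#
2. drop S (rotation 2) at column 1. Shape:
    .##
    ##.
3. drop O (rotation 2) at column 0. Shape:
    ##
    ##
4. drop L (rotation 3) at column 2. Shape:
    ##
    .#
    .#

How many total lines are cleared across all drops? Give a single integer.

Answer: 0

Derivation:
Drop 1: J rot2 at col 2 lands with bottom-row=0; cleared 0 line(s) (total 0); column heights now [0 0 2 2 2], max=2
Drop 2: S rot2 at col 1 lands with bottom-row=2; cleared 0 line(s) (total 0); column heights now [0 3 4 4 2], max=4
Drop 3: O rot2 at col 0 lands with bottom-row=3; cleared 0 line(s) (total 0); column heights now [5 5 4 4 2], max=5
Drop 4: L rot3 at col 2 lands with bottom-row=4; cleared 0 line(s) (total 0); column heights now [5 5 7 7 2], max=7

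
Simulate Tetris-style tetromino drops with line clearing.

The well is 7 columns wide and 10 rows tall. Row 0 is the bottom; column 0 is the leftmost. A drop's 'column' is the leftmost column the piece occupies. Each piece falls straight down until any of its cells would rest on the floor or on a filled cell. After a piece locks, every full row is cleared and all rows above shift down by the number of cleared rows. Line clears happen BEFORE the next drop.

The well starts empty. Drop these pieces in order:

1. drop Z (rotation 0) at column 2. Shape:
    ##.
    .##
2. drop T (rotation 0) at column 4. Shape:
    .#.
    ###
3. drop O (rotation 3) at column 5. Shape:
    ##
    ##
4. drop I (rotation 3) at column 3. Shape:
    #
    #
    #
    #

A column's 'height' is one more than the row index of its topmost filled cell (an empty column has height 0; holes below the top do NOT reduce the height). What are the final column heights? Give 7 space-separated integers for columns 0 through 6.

Drop 1: Z rot0 at col 2 lands with bottom-row=0; cleared 0 line(s) (total 0); column heights now [0 0 2 2 1 0 0], max=2
Drop 2: T rot0 at col 4 lands with bottom-row=1; cleared 0 line(s) (total 0); column heights now [0 0 2 2 2 3 2], max=3
Drop 3: O rot3 at col 5 lands with bottom-row=3; cleared 0 line(s) (total 0); column heights now [0 0 2 2 2 5 5], max=5
Drop 4: I rot3 at col 3 lands with bottom-row=2; cleared 0 line(s) (total 0); column heights now [0 0 2 6 2 5 5], max=6

Answer: 0 0 2 6 2 5 5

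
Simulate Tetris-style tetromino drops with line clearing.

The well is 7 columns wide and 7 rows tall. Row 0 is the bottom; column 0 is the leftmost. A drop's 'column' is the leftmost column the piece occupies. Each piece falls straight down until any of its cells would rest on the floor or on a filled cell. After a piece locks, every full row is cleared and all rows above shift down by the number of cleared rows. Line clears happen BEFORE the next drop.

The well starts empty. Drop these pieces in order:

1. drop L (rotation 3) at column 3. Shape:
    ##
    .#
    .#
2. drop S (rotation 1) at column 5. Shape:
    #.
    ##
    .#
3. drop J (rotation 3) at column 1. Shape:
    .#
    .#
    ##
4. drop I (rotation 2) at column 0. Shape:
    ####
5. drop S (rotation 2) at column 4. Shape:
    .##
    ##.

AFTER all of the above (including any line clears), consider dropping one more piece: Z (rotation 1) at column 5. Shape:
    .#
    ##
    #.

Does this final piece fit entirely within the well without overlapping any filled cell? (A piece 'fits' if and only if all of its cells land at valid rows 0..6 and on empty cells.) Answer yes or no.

Drop 1: L rot3 at col 3 lands with bottom-row=0; cleared 0 line(s) (total 0); column heights now [0 0 0 3 3 0 0], max=3
Drop 2: S rot1 at col 5 lands with bottom-row=0; cleared 0 line(s) (total 0); column heights now [0 0 0 3 3 3 2], max=3
Drop 3: J rot3 at col 1 lands with bottom-row=0; cleared 0 line(s) (total 0); column heights now [0 1 3 3 3 3 2], max=3
Drop 4: I rot2 at col 0 lands with bottom-row=3; cleared 0 line(s) (total 0); column heights now [4 4 4 4 3 3 2], max=4
Drop 5: S rot2 at col 4 lands with bottom-row=3; cleared 0 line(s) (total 0); column heights now [4 4 4 4 4 5 5], max=5
Test piece Z rot1 at col 5 (width 2): heights before test = [4 4 4 4 4 5 5]; fits = False

Answer: no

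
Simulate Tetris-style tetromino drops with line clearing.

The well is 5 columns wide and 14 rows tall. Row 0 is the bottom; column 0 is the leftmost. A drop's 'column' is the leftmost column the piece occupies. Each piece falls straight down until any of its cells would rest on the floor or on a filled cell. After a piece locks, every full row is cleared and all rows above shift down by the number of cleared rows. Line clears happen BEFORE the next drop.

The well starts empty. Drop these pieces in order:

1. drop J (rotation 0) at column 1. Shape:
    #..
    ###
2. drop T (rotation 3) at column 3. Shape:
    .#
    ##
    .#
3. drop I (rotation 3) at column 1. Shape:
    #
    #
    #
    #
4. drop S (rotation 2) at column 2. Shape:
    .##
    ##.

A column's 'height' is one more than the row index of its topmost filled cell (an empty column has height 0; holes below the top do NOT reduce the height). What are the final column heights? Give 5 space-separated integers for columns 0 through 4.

Answer: 0 6 3 4 4

Derivation:
Drop 1: J rot0 at col 1 lands with bottom-row=0; cleared 0 line(s) (total 0); column heights now [0 2 1 1 0], max=2
Drop 2: T rot3 at col 3 lands with bottom-row=0; cleared 0 line(s) (total 0); column heights now [0 2 1 2 3], max=3
Drop 3: I rot3 at col 1 lands with bottom-row=2; cleared 0 line(s) (total 0); column heights now [0 6 1 2 3], max=6
Drop 4: S rot2 at col 2 lands with bottom-row=2; cleared 0 line(s) (total 0); column heights now [0 6 3 4 4], max=6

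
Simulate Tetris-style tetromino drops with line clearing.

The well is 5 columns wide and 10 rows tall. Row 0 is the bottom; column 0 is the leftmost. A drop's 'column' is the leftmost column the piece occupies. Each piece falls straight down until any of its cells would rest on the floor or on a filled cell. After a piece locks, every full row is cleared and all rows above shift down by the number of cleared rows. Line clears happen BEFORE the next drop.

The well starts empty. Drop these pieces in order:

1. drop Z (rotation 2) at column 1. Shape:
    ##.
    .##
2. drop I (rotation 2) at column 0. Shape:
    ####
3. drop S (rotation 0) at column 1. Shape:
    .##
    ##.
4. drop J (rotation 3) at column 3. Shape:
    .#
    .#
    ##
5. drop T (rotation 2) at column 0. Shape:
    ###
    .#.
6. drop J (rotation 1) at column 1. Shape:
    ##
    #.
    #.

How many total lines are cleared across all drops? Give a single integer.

Drop 1: Z rot2 at col 1 lands with bottom-row=0; cleared 0 line(s) (total 0); column heights now [0 2 2 1 0], max=2
Drop 2: I rot2 at col 0 lands with bottom-row=2; cleared 0 line(s) (total 0); column heights now [3 3 3 3 0], max=3
Drop 3: S rot0 at col 1 lands with bottom-row=3; cleared 0 line(s) (total 0); column heights now [3 4 5 5 0], max=5
Drop 4: J rot3 at col 3 lands with bottom-row=5; cleared 0 line(s) (total 0); column heights now [3 4 5 6 8], max=8
Drop 5: T rot2 at col 0 lands with bottom-row=4; cleared 1 line(s) (total 1); column heights now [3 5 5 5 7], max=7
Drop 6: J rot1 at col 1 lands with bottom-row=5; cleared 0 line(s) (total 1); column heights now [3 8 8 5 7], max=8

Answer: 1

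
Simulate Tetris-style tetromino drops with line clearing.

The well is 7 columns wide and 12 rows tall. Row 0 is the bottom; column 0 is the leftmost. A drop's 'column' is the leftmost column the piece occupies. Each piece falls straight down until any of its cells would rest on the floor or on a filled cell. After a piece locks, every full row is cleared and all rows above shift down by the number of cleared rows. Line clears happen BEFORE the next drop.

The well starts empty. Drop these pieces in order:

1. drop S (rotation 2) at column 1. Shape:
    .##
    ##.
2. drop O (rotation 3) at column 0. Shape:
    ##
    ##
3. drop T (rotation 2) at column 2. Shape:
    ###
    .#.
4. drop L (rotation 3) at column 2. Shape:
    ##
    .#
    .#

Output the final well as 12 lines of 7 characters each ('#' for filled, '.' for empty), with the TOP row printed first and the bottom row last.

Answer: .......
.......
.......
.......
.......
..##...
...#...
...#...
..###..
##.#...
####...
.##....

Derivation:
Drop 1: S rot2 at col 1 lands with bottom-row=0; cleared 0 line(s) (total 0); column heights now [0 1 2 2 0 0 0], max=2
Drop 2: O rot3 at col 0 lands with bottom-row=1; cleared 0 line(s) (total 0); column heights now [3 3 2 2 0 0 0], max=3
Drop 3: T rot2 at col 2 lands with bottom-row=2; cleared 0 line(s) (total 0); column heights now [3 3 4 4 4 0 0], max=4
Drop 4: L rot3 at col 2 lands with bottom-row=4; cleared 0 line(s) (total 0); column heights now [3 3 7 7 4 0 0], max=7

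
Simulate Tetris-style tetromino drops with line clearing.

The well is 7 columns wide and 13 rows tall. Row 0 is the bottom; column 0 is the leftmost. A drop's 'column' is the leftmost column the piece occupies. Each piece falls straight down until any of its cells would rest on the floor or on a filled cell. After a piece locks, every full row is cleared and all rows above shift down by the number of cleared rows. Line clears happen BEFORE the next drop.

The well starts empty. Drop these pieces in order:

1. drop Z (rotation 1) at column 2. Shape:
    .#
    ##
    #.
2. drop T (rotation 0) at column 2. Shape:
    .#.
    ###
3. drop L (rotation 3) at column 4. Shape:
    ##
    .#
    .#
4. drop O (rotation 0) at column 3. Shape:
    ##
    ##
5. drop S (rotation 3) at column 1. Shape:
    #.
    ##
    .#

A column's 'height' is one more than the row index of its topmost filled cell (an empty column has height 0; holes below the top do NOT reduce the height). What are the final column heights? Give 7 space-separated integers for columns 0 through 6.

Drop 1: Z rot1 at col 2 lands with bottom-row=0; cleared 0 line(s) (total 0); column heights now [0 0 2 3 0 0 0], max=3
Drop 2: T rot0 at col 2 lands with bottom-row=3; cleared 0 line(s) (total 0); column heights now [0 0 4 5 4 0 0], max=5
Drop 3: L rot3 at col 4 lands with bottom-row=2; cleared 0 line(s) (total 0); column heights now [0 0 4 5 5 5 0], max=5
Drop 4: O rot0 at col 3 lands with bottom-row=5; cleared 0 line(s) (total 0); column heights now [0 0 4 7 7 5 0], max=7
Drop 5: S rot3 at col 1 lands with bottom-row=4; cleared 0 line(s) (total 0); column heights now [0 7 6 7 7 5 0], max=7

Answer: 0 7 6 7 7 5 0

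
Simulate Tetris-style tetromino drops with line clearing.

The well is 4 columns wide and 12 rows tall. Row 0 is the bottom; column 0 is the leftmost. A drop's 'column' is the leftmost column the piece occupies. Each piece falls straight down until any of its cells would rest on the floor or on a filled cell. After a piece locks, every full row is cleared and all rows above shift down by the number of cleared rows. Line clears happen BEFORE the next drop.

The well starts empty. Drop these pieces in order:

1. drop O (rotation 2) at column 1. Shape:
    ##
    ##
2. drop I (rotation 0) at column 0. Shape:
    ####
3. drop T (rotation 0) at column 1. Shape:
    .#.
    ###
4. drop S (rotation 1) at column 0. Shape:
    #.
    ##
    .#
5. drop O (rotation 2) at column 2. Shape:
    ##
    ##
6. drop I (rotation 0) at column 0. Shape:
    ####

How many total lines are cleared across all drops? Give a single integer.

Drop 1: O rot2 at col 1 lands with bottom-row=0; cleared 0 line(s) (total 0); column heights now [0 2 2 0], max=2
Drop 2: I rot0 at col 0 lands with bottom-row=2; cleared 1 line(s) (total 1); column heights now [0 2 2 0], max=2
Drop 3: T rot0 at col 1 lands with bottom-row=2; cleared 0 line(s) (total 1); column heights now [0 3 4 3], max=4
Drop 4: S rot1 at col 0 lands with bottom-row=3; cleared 0 line(s) (total 1); column heights now [6 5 4 3], max=6
Drop 5: O rot2 at col 2 lands with bottom-row=4; cleared 1 line(s) (total 2); column heights now [5 4 5 5], max=5
Drop 6: I rot0 at col 0 lands with bottom-row=5; cleared 1 line(s) (total 3); column heights now [5 4 5 5], max=5

Answer: 3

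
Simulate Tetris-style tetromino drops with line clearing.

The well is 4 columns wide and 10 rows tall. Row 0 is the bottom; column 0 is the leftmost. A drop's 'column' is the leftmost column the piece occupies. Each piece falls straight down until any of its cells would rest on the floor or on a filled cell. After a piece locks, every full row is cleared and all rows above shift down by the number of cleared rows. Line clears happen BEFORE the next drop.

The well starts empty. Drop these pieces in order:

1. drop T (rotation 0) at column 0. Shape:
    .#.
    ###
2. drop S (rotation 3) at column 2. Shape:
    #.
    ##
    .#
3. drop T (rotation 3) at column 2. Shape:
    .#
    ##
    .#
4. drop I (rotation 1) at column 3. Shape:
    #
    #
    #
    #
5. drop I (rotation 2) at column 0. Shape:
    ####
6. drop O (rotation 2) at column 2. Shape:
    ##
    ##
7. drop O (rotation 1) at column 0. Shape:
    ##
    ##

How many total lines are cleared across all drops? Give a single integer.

Answer: 4

Derivation:
Drop 1: T rot0 at col 0 lands with bottom-row=0; cleared 0 line(s) (total 0); column heights now [1 2 1 0], max=2
Drop 2: S rot3 at col 2 lands with bottom-row=0; cleared 1 line(s) (total 1); column heights now [0 1 2 1], max=2
Drop 3: T rot3 at col 2 lands with bottom-row=1; cleared 0 line(s) (total 1); column heights now [0 1 3 4], max=4
Drop 4: I rot1 at col 3 lands with bottom-row=4; cleared 0 line(s) (total 1); column heights now [0 1 3 8], max=8
Drop 5: I rot2 at col 0 lands with bottom-row=8; cleared 1 line(s) (total 2); column heights now [0 1 3 8], max=8
Drop 6: O rot2 at col 2 lands with bottom-row=8; cleared 0 line(s) (total 2); column heights now [0 1 10 10], max=10
Drop 7: O rot1 at col 0 lands with bottom-row=1; cleared 2 line(s) (total 4); column heights now [0 1 8 8], max=8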